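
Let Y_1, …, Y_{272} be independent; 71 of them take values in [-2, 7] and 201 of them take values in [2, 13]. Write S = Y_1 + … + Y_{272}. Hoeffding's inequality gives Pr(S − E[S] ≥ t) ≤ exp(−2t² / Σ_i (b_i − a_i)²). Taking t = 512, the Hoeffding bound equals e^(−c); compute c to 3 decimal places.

Σ(b_i − a_i)² = 71·9² + 201·11² = 30072.
c = 2t² / 30072 = 2·512² / 30072 = 17.4344.

17.434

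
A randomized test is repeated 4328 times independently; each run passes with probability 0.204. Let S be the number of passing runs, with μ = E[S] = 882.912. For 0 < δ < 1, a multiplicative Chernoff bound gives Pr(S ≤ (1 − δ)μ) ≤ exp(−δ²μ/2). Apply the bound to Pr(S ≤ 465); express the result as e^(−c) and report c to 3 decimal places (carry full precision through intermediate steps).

Write 465 = (1 − δ)μ, so δ = 1 − 465/882.912 = 0.4733337…
Then the exponent is δ²μ/2 = (μ − 465)²/(2μ) = 98.905916.

98.906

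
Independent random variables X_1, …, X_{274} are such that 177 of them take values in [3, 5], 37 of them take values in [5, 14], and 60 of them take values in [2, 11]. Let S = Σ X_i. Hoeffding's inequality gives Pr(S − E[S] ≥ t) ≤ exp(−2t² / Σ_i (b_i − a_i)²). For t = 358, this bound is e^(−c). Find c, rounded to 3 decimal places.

29.927

Σ(b_i − a_i)² = 177·2² + 37·9² + 60·9² = 8565.
c = 2t² / 8565 = 2·358² / 8565 = 29.9274.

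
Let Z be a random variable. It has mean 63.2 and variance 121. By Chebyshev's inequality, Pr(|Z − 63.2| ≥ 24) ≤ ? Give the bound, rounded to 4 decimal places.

0.2101

Chebyshev: Pr(|Z − μ| ≥ t) ≤ Var(Z)/t².
Bound = 121 / 576 = 0.2101.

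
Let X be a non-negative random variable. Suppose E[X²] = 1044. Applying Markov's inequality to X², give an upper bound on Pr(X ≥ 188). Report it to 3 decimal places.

0.030

Since X ≥ 0, the event {X ≥ 188} is the same as {X² ≥ 35344}.
Markov's inequality applied to X² gives Pr(X² ≥ 35344) ≤ E[X²]/35344 = 1044/35344 = 0.0295.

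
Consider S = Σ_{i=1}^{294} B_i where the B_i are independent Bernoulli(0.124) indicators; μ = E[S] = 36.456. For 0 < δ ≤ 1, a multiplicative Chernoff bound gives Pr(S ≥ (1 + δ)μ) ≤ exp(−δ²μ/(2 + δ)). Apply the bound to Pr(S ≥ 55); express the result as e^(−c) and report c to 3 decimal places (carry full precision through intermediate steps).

3.760

Write 55 = (1 + δ)μ, so δ = 55/36.456 − 1 = 0.508668…
Then the exponent is δ²μ/(2 + δ) = (55 − μ)² / (μ·(2 + δ)) = 3.760059.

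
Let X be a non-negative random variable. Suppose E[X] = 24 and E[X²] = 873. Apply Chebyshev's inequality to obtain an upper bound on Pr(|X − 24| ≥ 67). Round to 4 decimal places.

0.0662

Var(X) = E[X²] − (E[X])² = 873 − 576 = 297.
Chebyshev's inequality: Pr(|X − μ| ≥ t) ≤ Var(X)/t² = 297/4489 = 0.0662.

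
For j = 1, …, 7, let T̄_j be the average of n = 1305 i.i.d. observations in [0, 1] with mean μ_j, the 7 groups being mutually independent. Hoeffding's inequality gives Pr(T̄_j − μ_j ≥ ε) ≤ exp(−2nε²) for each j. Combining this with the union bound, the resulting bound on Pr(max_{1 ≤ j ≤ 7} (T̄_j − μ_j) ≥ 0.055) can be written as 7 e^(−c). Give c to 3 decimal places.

Union bound over the 7 events: Pr(max_{1 ≤ j ≤ 7} (T̄_j − μ_j) ≥ 0.055) ≤ 7·exp(−2nε²) = 7 exp(−2·1305·0.055²).
So c = 2·1305·0.055² = 7.8952.

7.895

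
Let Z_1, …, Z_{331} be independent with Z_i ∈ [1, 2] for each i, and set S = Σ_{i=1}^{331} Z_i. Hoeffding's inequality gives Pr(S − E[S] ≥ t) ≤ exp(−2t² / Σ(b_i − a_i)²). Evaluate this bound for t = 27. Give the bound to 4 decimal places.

Σ(b_i − a_i)² = 331·(1)² = 331.
Exponent = 2·27²/331 = 4.4048.
Bound = exp(−4.4048) = 0.01222.

0.0122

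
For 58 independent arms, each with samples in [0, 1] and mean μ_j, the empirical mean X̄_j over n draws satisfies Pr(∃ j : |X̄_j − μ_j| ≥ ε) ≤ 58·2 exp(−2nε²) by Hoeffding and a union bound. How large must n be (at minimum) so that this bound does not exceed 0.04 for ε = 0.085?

Need 2·58·exp(−2nε²) ≤ 0.04, i.e. exp(−2nε²) ≤ 0.04/116.
So 2nε² ≥ ln(116/0.04) = 7.972466.
Hence n ≥ 7.972466/(2·0.085²) = 551.728.
The smallest integer n is 552.

552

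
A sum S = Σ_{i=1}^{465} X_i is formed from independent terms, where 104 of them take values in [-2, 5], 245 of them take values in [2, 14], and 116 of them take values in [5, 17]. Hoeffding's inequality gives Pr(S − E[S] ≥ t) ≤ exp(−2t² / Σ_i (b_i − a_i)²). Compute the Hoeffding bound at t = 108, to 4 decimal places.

0.6645

Σ(b_i − a_i)² = 104·7² + 245·12² + 116·12² = 57080.
Exponent = 2·108² / 57080 = 0.40869.
Bound = exp(−0.40869) = 0.66452.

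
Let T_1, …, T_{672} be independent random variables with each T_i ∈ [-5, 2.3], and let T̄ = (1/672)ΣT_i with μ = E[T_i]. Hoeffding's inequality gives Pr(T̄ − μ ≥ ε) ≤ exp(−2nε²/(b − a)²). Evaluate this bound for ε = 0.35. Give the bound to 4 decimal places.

Exponent: 2nε²/(b − a)² = 2·672·0.35² / 7.3² = 3.08951.
Bound = exp(−3.08951) = 0.04552.

0.0455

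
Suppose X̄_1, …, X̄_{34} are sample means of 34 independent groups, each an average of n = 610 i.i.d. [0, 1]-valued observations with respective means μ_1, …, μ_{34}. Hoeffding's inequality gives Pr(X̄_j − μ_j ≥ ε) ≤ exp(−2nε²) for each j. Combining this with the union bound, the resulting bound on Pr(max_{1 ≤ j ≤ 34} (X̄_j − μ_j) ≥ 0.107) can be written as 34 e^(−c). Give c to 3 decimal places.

Union bound over the 34 events: Pr(max_{1 ≤ j ≤ 34} (X̄_j − μ_j) ≥ 0.107) ≤ 34·exp(−2nε²) = 34 exp(−2·610·0.107²).
So c = 2·610·0.107² = 13.9678.

13.968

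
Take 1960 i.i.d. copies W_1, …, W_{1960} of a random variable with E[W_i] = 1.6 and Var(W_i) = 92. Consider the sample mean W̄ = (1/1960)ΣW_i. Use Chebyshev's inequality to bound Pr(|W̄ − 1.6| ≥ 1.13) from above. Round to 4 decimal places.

Var(W̄) = Var(W_i)/n = 92/1960 = 0.046939.
Chebyshev: Pr(|W̄ − 1.6| ≥ 1.13) ≤ Var(W̄)/(1.13)² = 92/(1960·1.13²) = 0.0368.

0.0368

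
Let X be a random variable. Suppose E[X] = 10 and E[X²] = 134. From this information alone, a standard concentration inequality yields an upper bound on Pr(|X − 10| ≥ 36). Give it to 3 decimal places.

The first two moments determine the variance, so Chebyshev's inequality is the sharpest standard bound available.
Var(X) = E[X²] − (E[X])² = 134 − 100 = 34.
Chebyshev's inequality: Pr(|X − μ| ≥ t) ≤ Var(X)/t² = 34/1296 = 0.0262.

0.026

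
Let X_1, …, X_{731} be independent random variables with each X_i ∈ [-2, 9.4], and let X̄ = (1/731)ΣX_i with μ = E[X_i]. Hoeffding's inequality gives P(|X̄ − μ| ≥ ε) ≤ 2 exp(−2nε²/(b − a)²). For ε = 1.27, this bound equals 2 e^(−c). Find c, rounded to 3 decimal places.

c = 2nε²/(b − a)² = 2·731·1.27² / 11.4² = 18.1445.

18.145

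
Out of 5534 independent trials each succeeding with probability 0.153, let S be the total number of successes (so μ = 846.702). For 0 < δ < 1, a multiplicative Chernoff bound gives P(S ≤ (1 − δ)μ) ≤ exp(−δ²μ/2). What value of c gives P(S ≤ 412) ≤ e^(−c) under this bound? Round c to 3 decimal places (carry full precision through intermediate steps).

Write 412 = (1 − δ)μ, so δ = 1 − 412/846.702 = 0.5134061…
Then the exponent is δ²μ/2 = (μ − 412)²/(2μ) = 111.589337.

111.589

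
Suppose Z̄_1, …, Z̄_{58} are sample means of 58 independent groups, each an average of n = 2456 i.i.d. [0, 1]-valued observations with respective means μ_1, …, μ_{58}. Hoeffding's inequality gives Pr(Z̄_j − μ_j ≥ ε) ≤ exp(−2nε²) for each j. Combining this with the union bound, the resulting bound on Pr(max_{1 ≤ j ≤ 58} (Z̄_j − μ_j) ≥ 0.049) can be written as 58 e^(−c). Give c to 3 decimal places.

11.794

Union bound over the 58 events: Pr(max_{1 ≤ j ≤ 58} (Z̄_j − μ_j) ≥ 0.049) ≤ 58·exp(−2nε²) = 58 exp(−2·2456·0.049²).
So c = 2·2456·0.049² = 11.7937.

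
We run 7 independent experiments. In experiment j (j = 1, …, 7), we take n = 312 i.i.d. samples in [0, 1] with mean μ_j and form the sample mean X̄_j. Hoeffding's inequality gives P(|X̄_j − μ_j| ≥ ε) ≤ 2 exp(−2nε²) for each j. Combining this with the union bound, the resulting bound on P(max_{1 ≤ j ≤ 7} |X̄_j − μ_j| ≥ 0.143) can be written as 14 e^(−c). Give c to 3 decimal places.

Union bound over the 7 events: P(max_{1 ≤ j ≤ 7} |X̄_j − μ_j| ≥ 0.143) ≤ 7·2·exp(−2nε²) = 14 exp(−2·312·0.143²).
So c = 2·312·0.143² = 12.7602.

12.760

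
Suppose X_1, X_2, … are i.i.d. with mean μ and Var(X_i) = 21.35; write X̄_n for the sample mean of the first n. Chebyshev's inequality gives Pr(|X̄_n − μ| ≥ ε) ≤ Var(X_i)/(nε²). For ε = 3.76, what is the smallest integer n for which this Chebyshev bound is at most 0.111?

Require 21.35/(n·3.76²) ≤ 0.111, i.e. n ≥ 21.35/(0.111·3.76²) = 13.605.
The smallest integer n is 14.

14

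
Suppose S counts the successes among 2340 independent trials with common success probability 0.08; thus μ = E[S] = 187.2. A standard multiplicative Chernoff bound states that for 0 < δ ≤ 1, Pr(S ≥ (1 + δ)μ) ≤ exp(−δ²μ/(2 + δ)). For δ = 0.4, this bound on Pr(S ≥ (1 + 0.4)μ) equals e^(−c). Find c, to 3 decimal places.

c = δ²μ/(2 + δ) = 0.4²·187.2/(2 + 0.4) = 12.4800.

12.480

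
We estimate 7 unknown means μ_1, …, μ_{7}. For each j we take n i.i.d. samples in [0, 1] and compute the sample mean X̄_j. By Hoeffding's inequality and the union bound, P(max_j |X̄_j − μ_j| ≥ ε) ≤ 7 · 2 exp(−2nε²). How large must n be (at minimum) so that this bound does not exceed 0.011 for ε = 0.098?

Need 2·7·exp(−2nε²) ≤ 0.011, i.e. exp(−2nε²) ≤ 0.011/14.
So 2nε² ≥ ln(14/0.011) = 7.148917.
Hence n ≥ 7.148917/(2·0.098²) = 372.184.
The smallest integer n is 373.

373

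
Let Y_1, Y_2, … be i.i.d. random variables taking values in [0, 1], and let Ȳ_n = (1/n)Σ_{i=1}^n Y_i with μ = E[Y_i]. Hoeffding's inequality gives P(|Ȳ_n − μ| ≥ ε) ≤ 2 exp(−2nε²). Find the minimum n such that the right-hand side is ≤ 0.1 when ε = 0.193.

41

Require 2·exp(−2nε²) ≤ 0.1, i.e. 2nε² ≥ ln(2/0.1) = 2.995732.
So n ≥ 2.995732 / (2·0.193²) = 40.212.
The smallest integer n is 41.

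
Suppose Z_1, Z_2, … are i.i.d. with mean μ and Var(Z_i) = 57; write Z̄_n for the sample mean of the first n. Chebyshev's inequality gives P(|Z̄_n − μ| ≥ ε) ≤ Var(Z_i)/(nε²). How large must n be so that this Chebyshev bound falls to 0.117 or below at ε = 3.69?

Require 57/(n·3.69²) ≤ 0.117, i.e. n ≥ 57/(0.117·3.69²) = 35.780.
The smallest integer n is 36.

36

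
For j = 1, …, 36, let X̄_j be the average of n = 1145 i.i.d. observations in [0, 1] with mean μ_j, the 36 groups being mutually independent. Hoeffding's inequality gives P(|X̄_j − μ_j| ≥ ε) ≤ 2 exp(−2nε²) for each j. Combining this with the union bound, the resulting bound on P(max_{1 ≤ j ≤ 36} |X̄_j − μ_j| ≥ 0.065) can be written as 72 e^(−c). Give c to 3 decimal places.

9.675

Union bound over the 36 events: P(max_{1 ≤ j ≤ 36} |X̄_j − μ_j| ≥ 0.065) ≤ 36·2·exp(−2nε²) = 72 exp(−2·1145·0.065²).
So c = 2·1145·0.065² = 9.6753.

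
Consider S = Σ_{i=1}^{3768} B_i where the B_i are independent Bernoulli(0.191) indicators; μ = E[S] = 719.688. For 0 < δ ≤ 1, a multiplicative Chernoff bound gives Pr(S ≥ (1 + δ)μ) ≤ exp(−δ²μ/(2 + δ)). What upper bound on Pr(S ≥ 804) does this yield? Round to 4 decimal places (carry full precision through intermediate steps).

0.0094

Write 804 = (1 + δ)μ, so δ = 804/719.688 − 1 = 0.1171508…
Then the exponent is δ²μ/(2 + δ) = (804 − μ)² / (μ·(2 + δ)) = 4.665334.
Bound = exp(−4.665334) = 0.00942.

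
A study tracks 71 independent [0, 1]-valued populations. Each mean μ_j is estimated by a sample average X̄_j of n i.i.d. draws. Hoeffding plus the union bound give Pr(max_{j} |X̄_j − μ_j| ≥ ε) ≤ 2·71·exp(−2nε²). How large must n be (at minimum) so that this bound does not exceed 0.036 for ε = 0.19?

Need 2·71·exp(−2nε²) ≤ 0.036, i.e. exp(−2nε²) ≤ 0.036/142.
So 2nε² ≥ ln(142/0.036) = 8.280063.
Hence n ≥ 8.280063/(2·0.19²) = 114.682.
The smallest integer n is 115.

115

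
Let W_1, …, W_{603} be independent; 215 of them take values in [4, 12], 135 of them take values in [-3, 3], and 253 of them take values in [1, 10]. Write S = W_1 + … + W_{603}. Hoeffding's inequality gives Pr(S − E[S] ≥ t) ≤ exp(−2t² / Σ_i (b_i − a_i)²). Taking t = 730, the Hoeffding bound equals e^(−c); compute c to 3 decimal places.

27.249

Σ(b_i − a_i)² = 215·8² + 135·6² + 253·9² = 39113.
c = 2t² / 39113 = 2·730² / 39113 = 27.2493.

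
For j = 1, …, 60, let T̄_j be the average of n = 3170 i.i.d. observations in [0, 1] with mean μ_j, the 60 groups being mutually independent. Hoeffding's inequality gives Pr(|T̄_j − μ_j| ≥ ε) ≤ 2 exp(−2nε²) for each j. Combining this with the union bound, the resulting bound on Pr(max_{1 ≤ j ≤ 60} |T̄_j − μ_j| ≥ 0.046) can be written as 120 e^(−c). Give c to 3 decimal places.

Union bound over the 60 events: Pr(max_{1 ≤ j ≤ 60} |T̄_j − μ_j| ≥ 0.046) ≤ 60·2·exp(−2nε²) = 120 exp(−2·3170·0.046²).
So c = 2·3170·0.046² = 13.4154.

13.415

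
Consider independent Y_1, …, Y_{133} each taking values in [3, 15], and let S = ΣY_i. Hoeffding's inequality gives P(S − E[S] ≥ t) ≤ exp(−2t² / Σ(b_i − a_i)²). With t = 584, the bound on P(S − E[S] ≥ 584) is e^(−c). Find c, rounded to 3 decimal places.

35.616

Σ(b_i − a_i)² = 133·(12)² = 19152.
c = 2t²/19152 = 2·584²/19152 = 35.6157.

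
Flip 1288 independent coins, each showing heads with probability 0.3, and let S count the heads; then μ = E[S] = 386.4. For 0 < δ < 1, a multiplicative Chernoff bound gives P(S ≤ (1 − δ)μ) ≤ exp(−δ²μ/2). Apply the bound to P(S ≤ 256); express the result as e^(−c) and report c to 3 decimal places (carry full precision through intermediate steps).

Write 256 = (1 − δ)μ, so δ = 1 − 256/386.4 = 0.3374741…
Then the exponent is δ²μ/2 = (μ − 256)²/(2μ) = 22.003313.

22.003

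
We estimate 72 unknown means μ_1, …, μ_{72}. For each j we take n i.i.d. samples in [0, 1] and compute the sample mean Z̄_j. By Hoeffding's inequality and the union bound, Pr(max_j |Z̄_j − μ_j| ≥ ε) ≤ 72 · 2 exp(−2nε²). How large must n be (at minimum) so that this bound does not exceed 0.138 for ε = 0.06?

966

Need 2·72·exp(−2nε²) ≤ 0.138, i.e. exp(−2nε²) ≤ 0.138/144.
So 2nε² ≥ ln(144/0.138) = 6.950315.
Hence n ≥ 6.950315/(2·0.06²) = 965.322.
The smallest integer n is 966.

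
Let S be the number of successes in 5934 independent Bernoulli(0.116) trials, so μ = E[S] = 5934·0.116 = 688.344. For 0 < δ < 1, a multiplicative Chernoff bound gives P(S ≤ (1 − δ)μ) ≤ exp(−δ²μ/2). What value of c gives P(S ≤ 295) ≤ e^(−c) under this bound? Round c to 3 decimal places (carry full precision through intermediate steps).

Write 295 = (1 − δ)μ, so δ = 1 − 295/688.344 = 0.5714352…
Then the exponent is δ²μ/2 = (μ − 295)²/(2μ) = 112.385306.

112.385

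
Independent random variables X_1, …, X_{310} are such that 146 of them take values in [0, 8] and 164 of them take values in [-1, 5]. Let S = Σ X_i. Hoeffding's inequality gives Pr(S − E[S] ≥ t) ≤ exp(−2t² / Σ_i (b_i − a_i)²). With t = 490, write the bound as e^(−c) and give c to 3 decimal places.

Σ(b_i − a_i)² = 146·8² + 164·6² = 15248.
c = 2t² / 15248 = 2·490² / 15248 = 31.4927.

31.493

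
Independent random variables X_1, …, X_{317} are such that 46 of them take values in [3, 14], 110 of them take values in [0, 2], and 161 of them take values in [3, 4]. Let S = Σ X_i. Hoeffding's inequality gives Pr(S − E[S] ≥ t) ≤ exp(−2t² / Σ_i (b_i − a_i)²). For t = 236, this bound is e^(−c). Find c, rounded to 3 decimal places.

18.063

Σ(b_i − a_i)² = 46·11² + 110·2² + 161·1² = 6167.
c = 2t² / 6167 = 2·236² / 6167 = 18.0626.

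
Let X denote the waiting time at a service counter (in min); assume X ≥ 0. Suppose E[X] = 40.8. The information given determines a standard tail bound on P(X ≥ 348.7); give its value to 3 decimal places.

Only the mean of a non-negative variable is known, so Markov's inequality is the applicable tail bound.
Markov's inequality: for a non-negative random variable, P(X ≥ a) ≤ E[X]/a.
Here E[X] = 40.8 and a = 348.7, so the bound is 40.8/348.7 = 0.1170.

0.117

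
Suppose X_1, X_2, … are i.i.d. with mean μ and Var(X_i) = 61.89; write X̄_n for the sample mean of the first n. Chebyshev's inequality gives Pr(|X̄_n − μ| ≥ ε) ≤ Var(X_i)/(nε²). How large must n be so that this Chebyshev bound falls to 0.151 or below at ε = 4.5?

Require 61.89/(n·4.5²) ≤ 0.151, i.e. n ≥ 61.89/(0.151·4.5²) = 20.240.
The smallest integer n is 21.

21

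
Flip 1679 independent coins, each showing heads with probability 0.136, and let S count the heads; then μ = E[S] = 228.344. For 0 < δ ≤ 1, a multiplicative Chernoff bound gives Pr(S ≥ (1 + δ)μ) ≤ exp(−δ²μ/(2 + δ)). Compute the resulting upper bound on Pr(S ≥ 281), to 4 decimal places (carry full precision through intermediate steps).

0.0043

Write 281 = (1 + δ)μ, so δ = 281/228.344 − 1 = 0.2305994…
Then the exponent is δ²μ/(2 + δ) = (281 − μ)² / (μ·(2 + δ)) = 5.443579.
Bound = exp(−5.443579) = 0.00432.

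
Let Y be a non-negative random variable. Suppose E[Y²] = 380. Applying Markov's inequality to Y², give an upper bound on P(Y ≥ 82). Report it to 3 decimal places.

0.057

Since Y ≥ 0, the event {Y ≥ 82} is the same as {Y² ≥ 6724}.
Markov's inequality applied to Y² gives P(Y² ≥ 6724) ≤ E[Y²]/6724 = 380/6724 = 0.0565.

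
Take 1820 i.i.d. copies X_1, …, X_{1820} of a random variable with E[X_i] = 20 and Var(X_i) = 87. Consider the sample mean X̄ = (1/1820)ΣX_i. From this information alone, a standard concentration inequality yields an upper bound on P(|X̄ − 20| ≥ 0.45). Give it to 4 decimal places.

0.2361

With mean and variance of each term known, Chebyshev's inequality bounds the deviation of the sum (or sample mean).
Var(X̄) = Var(X_i)/n = 87/1820 = 0.047802.
Chebyshev: P(|X̄ − 20| ≥ 0.45) ≤ Var(X̄)/(0.45)² = 87/(1820·0.45²) = 0.2361.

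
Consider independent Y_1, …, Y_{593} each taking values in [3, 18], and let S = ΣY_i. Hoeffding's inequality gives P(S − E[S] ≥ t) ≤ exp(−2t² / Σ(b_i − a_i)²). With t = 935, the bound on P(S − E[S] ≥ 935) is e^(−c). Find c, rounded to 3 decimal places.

Σ(b_i − a_i)² = 593·(15)² = 133425.
c = 2t²/133425 = 2·935²/133425 = 13.1044.

13.104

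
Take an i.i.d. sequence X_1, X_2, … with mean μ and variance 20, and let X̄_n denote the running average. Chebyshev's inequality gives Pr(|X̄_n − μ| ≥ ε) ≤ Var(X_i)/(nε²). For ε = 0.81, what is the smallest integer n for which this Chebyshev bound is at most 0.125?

Require 20/(n·0.81²) ≤ 0.125, i.e. n ≥ 20/(0.125·0.81²) = 243.865.
The smallest integer n is 244.

244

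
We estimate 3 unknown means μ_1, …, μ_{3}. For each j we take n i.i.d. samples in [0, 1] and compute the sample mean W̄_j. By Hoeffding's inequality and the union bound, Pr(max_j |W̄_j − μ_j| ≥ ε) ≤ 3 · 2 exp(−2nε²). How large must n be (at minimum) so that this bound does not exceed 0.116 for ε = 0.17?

Need 2·3·exp(−2nε²) ≤ 0.116, i.e. exp(−2nε²) ≤ 0.116/6.
So 2nε² ≥ ln(6/0.116) = 3.945925.
Hence n ≥ 3.945925/(2·0.17²) = 68.269.
The smallest integer n is 69.

69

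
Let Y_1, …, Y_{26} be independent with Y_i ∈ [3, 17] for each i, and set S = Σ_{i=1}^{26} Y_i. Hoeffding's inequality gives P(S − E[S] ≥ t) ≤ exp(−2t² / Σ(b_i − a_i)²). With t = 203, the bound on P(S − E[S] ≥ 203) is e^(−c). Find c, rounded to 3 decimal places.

16.173

Σ(b_i − a_i)² = 26·(14)² = 5096.
c = 2t²/5096 = 2·203²/5096 = 16.1731.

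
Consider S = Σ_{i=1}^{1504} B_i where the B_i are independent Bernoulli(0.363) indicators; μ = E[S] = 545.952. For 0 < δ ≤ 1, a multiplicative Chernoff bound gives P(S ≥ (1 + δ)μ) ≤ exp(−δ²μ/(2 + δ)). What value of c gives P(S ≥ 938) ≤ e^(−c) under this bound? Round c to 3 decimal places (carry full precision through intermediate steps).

Write 938 = (1 + δ)μ, so δ = 938/545.952 − 1 = 0.7180998…
Then the exponent is δ²μ/(2 + δ) = (938 − μ)² / (μ·(2 + δ)) = 103.575880.

103.576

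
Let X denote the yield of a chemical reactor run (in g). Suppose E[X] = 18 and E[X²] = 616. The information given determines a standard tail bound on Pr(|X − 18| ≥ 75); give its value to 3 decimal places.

0.052

The first two moments determine the variance, so Chebyshev's inequality is the sharpest standard bound available.
Var(X) = E[X²] − (E[X])² = 616 − 324 = 292.
Chebyshev's inequality: Pr(|X − μ| ≥ t) ≤ Var(X)/t² = 292/5625 = 0.0519.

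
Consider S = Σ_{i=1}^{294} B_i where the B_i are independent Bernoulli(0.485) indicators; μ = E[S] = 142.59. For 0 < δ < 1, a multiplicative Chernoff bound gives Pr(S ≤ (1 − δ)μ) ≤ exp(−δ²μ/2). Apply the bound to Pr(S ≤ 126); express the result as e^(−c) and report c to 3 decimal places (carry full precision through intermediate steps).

Write 126 = (1 − δ)μ, so δ = 1 − 126/142.59 = 0.1163476…
Then the exponent is δ²μ/2 = (μ − 126)²/(2μ) = 0.965103.

0.965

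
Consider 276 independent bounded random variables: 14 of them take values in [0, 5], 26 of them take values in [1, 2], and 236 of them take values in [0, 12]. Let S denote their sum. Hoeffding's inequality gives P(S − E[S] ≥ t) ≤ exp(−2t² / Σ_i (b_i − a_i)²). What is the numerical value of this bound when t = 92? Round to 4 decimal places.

Σ(b_i − a_i)² = 14·5² + 26·1² + 236·12² = 34360.
Exponent = 2·92² / 34360 = 0.49267.
Bound = exp(−0.49267) = 0.61100.

0.6110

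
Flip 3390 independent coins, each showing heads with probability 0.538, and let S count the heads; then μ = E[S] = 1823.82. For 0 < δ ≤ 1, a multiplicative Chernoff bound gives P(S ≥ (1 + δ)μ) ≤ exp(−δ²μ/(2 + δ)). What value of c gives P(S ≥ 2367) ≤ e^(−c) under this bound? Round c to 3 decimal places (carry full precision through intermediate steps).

Write 2367 = (1 + δ)μ, so δ = 2367/1823.82 − 1 = 0.2978254…
Then the exponent is δ²μ/(2 + δ) = (2367 − μ)² / (μ·(2 + δ)) = 70.402573.

70.403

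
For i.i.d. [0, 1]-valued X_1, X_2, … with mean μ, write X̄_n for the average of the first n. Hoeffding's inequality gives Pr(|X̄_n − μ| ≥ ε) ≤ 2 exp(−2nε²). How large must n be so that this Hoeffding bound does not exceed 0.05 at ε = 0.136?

100

Require 2·exp(−2nε²) ≤ 0.05, i.e. 2nε² ≥ ln(2/0.05) = 3.688879.
So n ≥ 3.688879 / (2·0.136²) = 99.721.
The smallest integer n is 100.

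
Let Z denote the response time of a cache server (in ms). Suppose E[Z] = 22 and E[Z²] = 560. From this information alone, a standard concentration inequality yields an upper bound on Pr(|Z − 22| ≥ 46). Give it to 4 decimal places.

0.0359

The first two moments determine the variance, so Chebyshev's inequality is the sharpest standard bound available.
Var(Z) = E[Z²] − (E[Z])² = 560 − 484 = 76.
Chebyshev's inequality: Pr(|Z − μ| ≥ t) ≤ Var(Z)/t² = 76/2116 = 0.0359.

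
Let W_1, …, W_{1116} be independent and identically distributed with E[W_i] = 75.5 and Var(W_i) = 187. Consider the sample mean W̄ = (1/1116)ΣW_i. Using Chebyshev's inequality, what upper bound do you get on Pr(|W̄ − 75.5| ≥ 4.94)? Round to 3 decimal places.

0.007

Var(W̄) = Var(W_i)/n = 187/1116 = 0.16756.
Chebyshev: Pr(|W̄ − 75.5| ≥ 4.94) ≤ Var(W̄)/(4.94)² = 187/(1116·4.94²) = 0.0069.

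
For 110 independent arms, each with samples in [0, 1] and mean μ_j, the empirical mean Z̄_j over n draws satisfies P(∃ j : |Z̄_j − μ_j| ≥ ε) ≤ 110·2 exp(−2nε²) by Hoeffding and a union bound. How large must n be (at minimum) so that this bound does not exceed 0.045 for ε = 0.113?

333

Need 2·110·exp(−2nε²) ≤ 0.045, i.e. exp(−2nε²) ≤ 0.045/220.
So 2nε² ≥ ln(220/0.045) = 8.494720.
Hence n ≥ 8.494720/(2·0.113²) = 332.631.
The smallest integer n is 333.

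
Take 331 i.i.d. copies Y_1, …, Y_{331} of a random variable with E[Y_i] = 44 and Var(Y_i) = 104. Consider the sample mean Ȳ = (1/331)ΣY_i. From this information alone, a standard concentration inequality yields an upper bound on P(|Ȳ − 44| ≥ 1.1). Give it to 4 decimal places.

0.2597

With mean and variance of each term known, Chebyshev's inequality bounds the deviation of the sum (or sample mean).
Var(Ȳ) = Var(Y_i)/n = 104/331 = 0.3142.
Chebyshev: P(|Ȳ − 44| ≥ 1.1) ≤ Var(Ȳ)/(1.1)² = 104/(331·1.1²) = 0.2597.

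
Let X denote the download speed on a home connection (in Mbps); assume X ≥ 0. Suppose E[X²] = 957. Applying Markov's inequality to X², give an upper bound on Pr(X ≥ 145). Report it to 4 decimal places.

0.0455

Since X ≥ 0, the event {X ≥ 145} is the same as {X² ≥ 21025}.
Markov's inequality applied to X² gives Pr(X² ≥ 21025) ≤ E[X²]/21025 = 957/21025 = 0.0455.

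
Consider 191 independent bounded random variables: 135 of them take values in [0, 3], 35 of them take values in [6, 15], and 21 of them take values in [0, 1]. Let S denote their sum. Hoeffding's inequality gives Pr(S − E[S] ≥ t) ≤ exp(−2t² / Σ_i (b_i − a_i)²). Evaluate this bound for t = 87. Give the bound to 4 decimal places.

0.0243

Σ(b_i − a_i)² = 135·3² + 35·9² + 21·1² = 4071.
Exponent = 2·87² / 4071 = 3.71850.
Bound = exp(−3.71850) = 0.02427.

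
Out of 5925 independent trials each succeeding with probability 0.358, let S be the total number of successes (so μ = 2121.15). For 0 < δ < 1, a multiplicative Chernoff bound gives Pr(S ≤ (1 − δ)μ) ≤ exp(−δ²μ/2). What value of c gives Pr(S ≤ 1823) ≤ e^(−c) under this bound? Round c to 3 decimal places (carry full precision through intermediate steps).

Write 1823 = (1 − δ)μ, so δ = 1 − 1823/2121.15 = 0.1405605…
Then the exponent is δ²μ/2 = (μ − 1823)²/(2μ) = 20.954063.

20.954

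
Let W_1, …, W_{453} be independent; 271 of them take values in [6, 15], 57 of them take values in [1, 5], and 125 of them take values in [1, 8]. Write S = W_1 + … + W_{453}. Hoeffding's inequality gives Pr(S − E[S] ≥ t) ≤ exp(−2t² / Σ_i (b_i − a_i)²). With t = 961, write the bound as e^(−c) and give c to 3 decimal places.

Σ(b_i − a_i)² = 271·9² + 57·4² + 125·7² = 28988.
c = 2t² / 28988 = 2·961² / 28988 = 63.7175.

63.717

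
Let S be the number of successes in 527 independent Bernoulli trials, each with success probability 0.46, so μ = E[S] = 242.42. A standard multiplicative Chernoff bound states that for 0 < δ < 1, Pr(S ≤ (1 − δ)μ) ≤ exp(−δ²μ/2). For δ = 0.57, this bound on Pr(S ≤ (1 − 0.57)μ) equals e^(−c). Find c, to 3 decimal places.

c = δ²μ/2 = 0.57²·242.42/2 = 39.3811.

39.381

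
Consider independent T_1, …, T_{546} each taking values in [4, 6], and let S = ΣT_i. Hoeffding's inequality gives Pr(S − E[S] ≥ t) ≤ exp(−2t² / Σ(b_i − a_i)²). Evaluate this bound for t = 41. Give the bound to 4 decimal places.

Σ(b_i − a_i)² = 546·(2)² = 2184.
Exponent = 2·41²/2184 = 1.5394.
Bound = exp(−1.5394) = 0.21451.

0.2145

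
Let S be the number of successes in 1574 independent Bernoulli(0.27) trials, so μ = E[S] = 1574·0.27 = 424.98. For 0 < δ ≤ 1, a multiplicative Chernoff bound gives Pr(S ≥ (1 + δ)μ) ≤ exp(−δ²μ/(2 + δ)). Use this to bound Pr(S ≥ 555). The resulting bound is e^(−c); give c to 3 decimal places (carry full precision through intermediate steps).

Write 555 = (1 + δ)μ, so δ = 555/424.98 − 1 = 0.3059438…
Then the exponent is δ²μ/(2 + δ) = (555 − μ)² / (μ·(2 + δ)) = 17.250557.

17.251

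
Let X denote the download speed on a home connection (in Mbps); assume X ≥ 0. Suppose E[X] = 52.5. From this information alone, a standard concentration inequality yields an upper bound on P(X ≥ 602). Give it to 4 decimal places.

Only the mean of a non-negative variable is known, so Markov's inequality is the applicable tail bound.
Markov's inequality: for a non-negative random variable, P(X ≥ a) ≤ E[X]/a.
Here E[X] = 52.5 and a = 602, so the bound is 52.5/602 = 0.0872.

0.0872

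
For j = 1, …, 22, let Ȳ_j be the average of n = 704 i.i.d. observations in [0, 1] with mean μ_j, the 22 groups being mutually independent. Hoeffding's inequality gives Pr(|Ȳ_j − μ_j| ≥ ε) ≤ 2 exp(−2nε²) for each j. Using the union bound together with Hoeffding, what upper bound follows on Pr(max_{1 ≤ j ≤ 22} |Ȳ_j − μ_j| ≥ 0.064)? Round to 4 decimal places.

0.1377

Per-experiment Hoeffding bound: 2·exp(−2·704·0.064²) = 2·exp(−5.76717) = 0.0062572.
Union bound over 22 events: 22·0.0062572 = 0.13766.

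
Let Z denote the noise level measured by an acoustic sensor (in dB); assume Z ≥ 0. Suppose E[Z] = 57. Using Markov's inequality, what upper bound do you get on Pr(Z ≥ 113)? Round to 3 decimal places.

0.504

Markov's inequality: for a non-negative random variable, Pr(Z ≥ a) ≤ E[Z]/a.
Here E[Z] = 57 and a = 113, so the bound is 57/113 = 0.5044.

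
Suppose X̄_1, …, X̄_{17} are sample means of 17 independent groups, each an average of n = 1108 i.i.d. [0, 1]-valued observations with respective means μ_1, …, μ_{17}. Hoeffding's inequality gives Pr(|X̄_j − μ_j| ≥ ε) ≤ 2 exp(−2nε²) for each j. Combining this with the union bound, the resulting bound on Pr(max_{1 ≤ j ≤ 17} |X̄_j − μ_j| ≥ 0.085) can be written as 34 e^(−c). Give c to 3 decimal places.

Union bound over the 17 events: Pr(max_{1 ≤ j ≤ 17} |X̄_j − μ_j| ≥ 0.085) ≤ 17·2·exp(−2nε²) = 34 exp(−2·1108·0.085²).
So c = 2·1108·0.085² = 16.0106.

16.011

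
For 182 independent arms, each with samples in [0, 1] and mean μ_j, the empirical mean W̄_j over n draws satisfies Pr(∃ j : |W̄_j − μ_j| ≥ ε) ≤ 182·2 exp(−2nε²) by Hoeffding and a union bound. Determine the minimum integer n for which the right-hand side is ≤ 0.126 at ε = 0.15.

Need 2·182·exp(−2nε²) ≤ 0.126, i.e. exp(−2nε²) ≤ 0.126/364.
So 2nε² ≥ ln(364/0.126) = 7.968627.
Hence n ≥ 7.968627/(2·0.15²) = 177.081.
The smallest integer n is 178.

178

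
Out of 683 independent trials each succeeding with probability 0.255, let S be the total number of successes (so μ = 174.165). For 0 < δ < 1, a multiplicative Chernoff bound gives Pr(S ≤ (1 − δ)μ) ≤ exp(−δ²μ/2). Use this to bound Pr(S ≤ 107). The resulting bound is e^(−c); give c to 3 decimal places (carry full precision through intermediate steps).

12.951

Write 107 = (1 − δ)μ, so δ = 1 − 107/174.165 = 0.3856401…
Then the exponent is δ²μ/2 = (μ − 107)²/(2μ) = 12.950757.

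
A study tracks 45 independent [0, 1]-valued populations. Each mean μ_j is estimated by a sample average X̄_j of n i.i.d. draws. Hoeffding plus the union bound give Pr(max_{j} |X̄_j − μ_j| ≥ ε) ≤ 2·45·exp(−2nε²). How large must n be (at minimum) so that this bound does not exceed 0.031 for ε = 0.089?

504

Need 2·45·exp(−2nε²) ≤ 0.031, i.e. exp(−2nε²) ≤ 0.031/90.
So 2nε² ≥ ln(90/0.031) = 7.973578.
Hence n ≥ 7.973578/(2·0.089²) = 503.319.
The smallest integer n is 504.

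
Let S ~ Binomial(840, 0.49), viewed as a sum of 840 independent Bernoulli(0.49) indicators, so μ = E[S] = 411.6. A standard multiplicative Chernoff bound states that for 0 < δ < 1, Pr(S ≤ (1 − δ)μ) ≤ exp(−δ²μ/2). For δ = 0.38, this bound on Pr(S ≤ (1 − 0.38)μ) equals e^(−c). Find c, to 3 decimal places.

29.718

c = δ²μ/2 = 0.38²·411.6/2 = 29.7175.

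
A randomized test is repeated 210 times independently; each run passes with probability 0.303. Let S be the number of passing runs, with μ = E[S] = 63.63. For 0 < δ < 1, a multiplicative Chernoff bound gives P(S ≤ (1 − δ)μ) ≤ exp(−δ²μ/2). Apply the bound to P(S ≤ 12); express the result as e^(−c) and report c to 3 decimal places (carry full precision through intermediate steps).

Write 12 = (1 − δ)μ, so δ = 1 − 12/63.63 = 0.8114097…
Then the exponent is δ²μ/2 = (μ − 12)²/(2μ) = 20.946542.

20.947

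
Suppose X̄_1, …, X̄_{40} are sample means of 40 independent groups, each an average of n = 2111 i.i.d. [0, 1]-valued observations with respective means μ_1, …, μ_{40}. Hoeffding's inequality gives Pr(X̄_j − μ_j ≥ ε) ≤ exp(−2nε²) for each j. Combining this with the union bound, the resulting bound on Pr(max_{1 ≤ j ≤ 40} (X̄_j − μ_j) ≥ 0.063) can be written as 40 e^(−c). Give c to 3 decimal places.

16.757

Union bound over the 40 events: Pr(max_{1 ≤ j ≤ 40} (X̄_j − μ_j) ≥ 0.063) ≤ 40·exp(−2nε²) = 40 exp(−2·2111·0.063²).
So c = 2·2111·0.063² = 16.7571.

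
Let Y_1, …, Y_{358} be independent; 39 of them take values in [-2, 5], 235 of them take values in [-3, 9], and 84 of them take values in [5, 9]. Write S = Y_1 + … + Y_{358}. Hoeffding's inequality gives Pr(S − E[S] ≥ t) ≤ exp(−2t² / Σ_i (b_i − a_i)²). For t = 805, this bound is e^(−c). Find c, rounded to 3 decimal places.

34.939

Σ(b_i − a_i)² = 39·7² + 235·12² + 84·4² = 37095.
c = 2t² / 37095 = 2·805² / 37095 = 34.9387.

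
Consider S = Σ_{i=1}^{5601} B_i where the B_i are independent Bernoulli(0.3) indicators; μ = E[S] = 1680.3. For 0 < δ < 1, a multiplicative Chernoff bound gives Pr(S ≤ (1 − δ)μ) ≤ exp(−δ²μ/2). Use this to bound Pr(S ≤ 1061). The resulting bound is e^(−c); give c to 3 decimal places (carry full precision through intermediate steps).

114.126

Write 1061 = (1 − δ)μ, so δ = 1 − 1061/1680.3 = 0.3685651…
Then the exponent is δ²μ/2 = (μ − 1061)²/(2μ) = 114.126195.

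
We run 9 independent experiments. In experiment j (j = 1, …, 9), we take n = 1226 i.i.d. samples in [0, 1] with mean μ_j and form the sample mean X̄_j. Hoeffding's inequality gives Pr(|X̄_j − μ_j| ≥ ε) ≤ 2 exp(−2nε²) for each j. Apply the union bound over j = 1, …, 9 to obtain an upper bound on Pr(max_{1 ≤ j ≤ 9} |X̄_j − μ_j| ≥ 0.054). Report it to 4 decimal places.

0.0141

Per-experiment Hoeffding bound: 2·exp(−2·1226·0.054²) = 2·exp(−7.15003) = 0.0015697.
Union bound over 9 events: 9·0.0015697 = 0.01413.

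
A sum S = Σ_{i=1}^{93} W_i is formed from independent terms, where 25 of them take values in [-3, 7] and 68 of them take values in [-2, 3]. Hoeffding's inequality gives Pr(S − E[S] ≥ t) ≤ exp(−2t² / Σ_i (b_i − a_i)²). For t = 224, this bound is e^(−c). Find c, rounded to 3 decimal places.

Σ(b_i − a_i)² = 25·10² + 68·5² = 4200.
c = 2t² / 4200 = 2·224² / 4200 = 23.8933.

23.893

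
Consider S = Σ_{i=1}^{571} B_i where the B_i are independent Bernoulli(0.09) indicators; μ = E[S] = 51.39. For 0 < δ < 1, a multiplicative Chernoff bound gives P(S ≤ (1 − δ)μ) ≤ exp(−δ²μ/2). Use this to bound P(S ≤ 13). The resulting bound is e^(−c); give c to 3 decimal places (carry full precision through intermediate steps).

14.339

Write 13 = (1 − δ)μ, so δ = 1 − 13/51.39 = 0.7470325…
Then the exponent is δ²μ/2 = (μ − 13)²/(2μ) = 14.339289.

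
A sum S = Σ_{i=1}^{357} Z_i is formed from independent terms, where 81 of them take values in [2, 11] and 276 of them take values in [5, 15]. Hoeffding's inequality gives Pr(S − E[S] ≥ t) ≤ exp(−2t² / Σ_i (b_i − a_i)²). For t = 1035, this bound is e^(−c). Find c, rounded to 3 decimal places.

Σ(b_i − a_i)² = 81·9² + 276·10² = 34161.
c = 2t² / 34161 = 2·1035² / 34161 = 62.7163.

62.716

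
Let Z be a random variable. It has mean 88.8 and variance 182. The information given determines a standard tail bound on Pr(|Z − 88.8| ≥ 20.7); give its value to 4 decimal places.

Mean and variance are known, so Chebyshev's inequality applies.
Chebyshev: Pr(|Z − μ| ≥ t) ≤ Var(Z)/t².
Bound = 182 / 428.49 = 0.4247.

0.4247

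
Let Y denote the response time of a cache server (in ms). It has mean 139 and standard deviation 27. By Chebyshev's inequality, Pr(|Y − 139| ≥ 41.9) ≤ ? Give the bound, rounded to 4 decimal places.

0.4152

Chebyshev: Pr(|Y − μ| ≥ t) ≤ Var(Y)/t².
Var(Y) = σ² = 27² = 729.
Bound = 729 / 1755.61 = 0.4152.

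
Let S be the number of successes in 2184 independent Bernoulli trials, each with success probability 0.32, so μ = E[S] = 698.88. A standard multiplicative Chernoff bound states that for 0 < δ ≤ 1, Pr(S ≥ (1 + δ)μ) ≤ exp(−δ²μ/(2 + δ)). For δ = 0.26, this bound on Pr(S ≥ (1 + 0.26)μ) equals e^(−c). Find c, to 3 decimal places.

20.905

c = δ²μ/(2 + δ) = 0.26²·698.88/(2 + 0.26) = 20.9046.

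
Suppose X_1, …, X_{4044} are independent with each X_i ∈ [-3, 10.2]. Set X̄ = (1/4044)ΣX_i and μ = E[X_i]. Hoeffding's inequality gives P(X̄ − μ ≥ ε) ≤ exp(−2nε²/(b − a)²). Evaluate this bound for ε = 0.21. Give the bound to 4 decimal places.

0.1291

Exponent: 2nε²/(b − a)² = 2·4044·0.21² / 13.2² = 2.04707.
Bound = exp(−2.04707) = 0.12911.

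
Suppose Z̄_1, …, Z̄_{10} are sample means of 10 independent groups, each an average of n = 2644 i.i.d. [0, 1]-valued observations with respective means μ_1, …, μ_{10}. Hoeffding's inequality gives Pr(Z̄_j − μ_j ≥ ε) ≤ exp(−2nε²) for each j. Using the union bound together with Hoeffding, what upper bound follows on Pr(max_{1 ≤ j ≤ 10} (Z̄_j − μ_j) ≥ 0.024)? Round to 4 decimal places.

0.4755

Per-experiment Hoeffding bound: exp(−2·2644·0.024²) = exp(−3.04589) = 0.047554.
Union bound over 10 events: 10·0.047554 = 0.47554.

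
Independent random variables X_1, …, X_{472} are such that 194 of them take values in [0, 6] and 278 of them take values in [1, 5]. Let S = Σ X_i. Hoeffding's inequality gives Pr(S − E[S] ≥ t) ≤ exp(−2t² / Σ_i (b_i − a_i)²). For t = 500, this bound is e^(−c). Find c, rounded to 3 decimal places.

Σ(b_i − a_i)² = 194·6² + 278·4² = 11432.
c = 2t² / 11432 = 2·500² / 11432 = 43.7369.

43.737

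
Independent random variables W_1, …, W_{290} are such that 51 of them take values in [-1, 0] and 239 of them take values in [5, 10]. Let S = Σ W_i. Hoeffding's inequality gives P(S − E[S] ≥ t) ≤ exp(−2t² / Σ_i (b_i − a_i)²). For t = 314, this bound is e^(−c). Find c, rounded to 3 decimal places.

32.724

Σ(b_i − a_i)² = 51·1² + 239·5² = 6026.
c = 2t² / 6026 = 2·314² / 6026 = 32.7235.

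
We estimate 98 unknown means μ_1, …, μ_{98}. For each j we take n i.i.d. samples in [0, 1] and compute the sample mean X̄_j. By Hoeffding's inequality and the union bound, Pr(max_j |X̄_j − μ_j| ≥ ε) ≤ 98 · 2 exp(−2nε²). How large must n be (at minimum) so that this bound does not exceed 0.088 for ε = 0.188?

Need 2·98·exp(−2nε²) ≤ 0.088, i.e. exp(−2nε²) ≤ 0.088/196.
So 2nε² ≥ ln(196/0.088) = 7.708533.
Hence n ≥ 7.708533/(2·0.188²) = 109.050.
The smallest integer n is 110.

110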